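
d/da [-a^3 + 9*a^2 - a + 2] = -3*a^2 + 18*a - 1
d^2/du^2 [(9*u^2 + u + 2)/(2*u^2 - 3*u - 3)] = 4*(29*u^3 + 93*u^2 - 9*u + 51)/(8*u^6 - 36*u^5 + 18*u^4 + 81*u^3 - 27*u^2 - 81*u - 27)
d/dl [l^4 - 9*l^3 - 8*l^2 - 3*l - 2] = 4*l^3 - 27*l^2 - 16*l - 3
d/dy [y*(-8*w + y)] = -8*w + 2*y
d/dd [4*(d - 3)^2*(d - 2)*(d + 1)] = 16*d^3 - 84*d^2 + 104*d + 12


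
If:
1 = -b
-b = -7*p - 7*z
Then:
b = -1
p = -z - 1/7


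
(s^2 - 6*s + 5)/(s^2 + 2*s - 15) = (s^2 - 6*s + 5)/(s^2 + 2*s - 15)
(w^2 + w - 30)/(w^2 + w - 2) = (w^2 + w - 30)/(w^2 + w - 2)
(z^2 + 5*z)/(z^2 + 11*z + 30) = z/(z + 6)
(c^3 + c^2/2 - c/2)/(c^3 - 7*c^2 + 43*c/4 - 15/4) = 2*c*(c + 1)/(2*c^2 - 13*c + 15)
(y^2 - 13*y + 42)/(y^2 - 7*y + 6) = (y - 7)/(y - 1)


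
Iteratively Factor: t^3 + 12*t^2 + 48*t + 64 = (t + 4)*(t^2 + 8*t + 16) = (t + 4)^2*(t + 4)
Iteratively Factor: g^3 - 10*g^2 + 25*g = (g - 5)*(g^2 - 5*g) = g*(g - 5)*(g - 5)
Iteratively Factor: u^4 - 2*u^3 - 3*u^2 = (u - 3)*(u^3 + u^2) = u*(u - 3)*(u^2 + u) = u*(u - 3)*(u + 1)*(u)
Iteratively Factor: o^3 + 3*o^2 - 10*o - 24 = (o - 3)*(o^2 + 6*o + 8) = (o - 3)*(o + 4)*(o + 2)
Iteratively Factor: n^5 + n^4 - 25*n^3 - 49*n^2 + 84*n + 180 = (n + 3)*(n^4 - 2*n^3 - 19*n^2 + 8*n + 60) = (n - 2)*(n + 3)*(n^3 - 19*n - 30) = (n - 5)*(n - 2)*(n + 3)*(n^2 + 5*n + 6) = (n - 5)*(n - 2)*(n + 3)^2*(n + 2)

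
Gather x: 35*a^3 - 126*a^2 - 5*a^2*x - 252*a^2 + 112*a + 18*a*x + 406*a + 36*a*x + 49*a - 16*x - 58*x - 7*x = 35*a^3 - 378*a^2 + 567*a + x*(-5*a^2 + 54*a - 81)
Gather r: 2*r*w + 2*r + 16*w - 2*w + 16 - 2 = r*(2*w + 2) + 14*w + 14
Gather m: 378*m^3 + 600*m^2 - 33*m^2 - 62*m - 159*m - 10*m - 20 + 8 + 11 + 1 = 378*m^3 + 567*m^2 - 231*m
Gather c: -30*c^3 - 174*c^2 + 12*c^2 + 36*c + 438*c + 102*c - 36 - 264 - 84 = -30*c^3 - 162*c^2 + 576*c - 384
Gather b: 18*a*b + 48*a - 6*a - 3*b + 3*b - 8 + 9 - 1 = 18*a*b + 42*a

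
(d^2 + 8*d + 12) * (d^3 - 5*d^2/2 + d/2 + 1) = d^5 + 11*d^4/2 - 15*d^3/2 - 25*d^2 + 14*d + 12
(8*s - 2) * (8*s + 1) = 64*s^2 - 8*s - 2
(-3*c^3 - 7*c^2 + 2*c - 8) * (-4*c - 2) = 12*c^4 + 34*c^3 + 6*c^2 + 28*c + 16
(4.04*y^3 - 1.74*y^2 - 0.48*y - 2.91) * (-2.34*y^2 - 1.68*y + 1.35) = -9.4536*y^5 - 2.7156*y^4 + 9.5004*y^3 + 5.2668*y^2 + 4.2408*y - 3.9285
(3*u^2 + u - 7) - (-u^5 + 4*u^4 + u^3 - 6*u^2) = u^5 - 4*u^4 - u^3 + 9*u^2 + u - 7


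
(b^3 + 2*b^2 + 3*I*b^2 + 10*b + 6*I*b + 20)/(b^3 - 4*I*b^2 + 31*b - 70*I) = (b + 2)/(b - 7*I)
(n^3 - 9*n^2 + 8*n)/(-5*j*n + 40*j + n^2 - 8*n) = n*(1 - n)/(5*j - n)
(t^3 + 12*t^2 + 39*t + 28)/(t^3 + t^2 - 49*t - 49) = (t + 4)/(t - 7)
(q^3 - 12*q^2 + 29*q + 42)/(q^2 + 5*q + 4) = (q^2 - 13*q + 42)/(q + 4)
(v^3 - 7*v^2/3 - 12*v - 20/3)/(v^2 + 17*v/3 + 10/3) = (v^2 - 3*v - 10)/(v + 5)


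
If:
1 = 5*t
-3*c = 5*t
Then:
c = -1/3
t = 1/5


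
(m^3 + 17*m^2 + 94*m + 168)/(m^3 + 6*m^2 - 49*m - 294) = (m + 4)/(m - 7)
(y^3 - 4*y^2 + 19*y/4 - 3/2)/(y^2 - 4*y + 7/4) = (2*y^2 - 7*y + 6)/(2*y - 7)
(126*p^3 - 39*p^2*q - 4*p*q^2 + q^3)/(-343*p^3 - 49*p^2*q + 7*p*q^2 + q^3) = (-18*p^2 + 3*p*q + q^2)/(49*p^2 + 14*p*q + q^2)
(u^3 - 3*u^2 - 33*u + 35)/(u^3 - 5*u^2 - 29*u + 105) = (u - 1)/(u - 3)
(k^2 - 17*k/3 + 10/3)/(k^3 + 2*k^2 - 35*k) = (k - 2/3)/(k*(k + 7))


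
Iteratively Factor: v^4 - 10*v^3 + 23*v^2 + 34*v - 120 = (v - 4)*(v^3 - 6*v^2 - v + 30) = (v - 4)*(v + 2)*(v^2 - 8*v + 15) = (v - 4)*(v - 3)*(v + 2)*(v - 5)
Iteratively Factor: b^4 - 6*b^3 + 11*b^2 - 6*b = (b - 1)*(b^3 - 5*b^2 + 6*b) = b*(b - 1)*(b^2 - 5*b + 6) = b*(b - 2)*(b - 1)*(b - 3)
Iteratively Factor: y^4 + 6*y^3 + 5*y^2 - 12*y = (y - 1)*(y^3 + 7*y^2 + 12*y) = (y - 1)*(y + 3)*(y^2 + 4*y) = y*(y - 1)*(y + 3)*(y + 4)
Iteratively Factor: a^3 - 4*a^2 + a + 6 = (a - 3)*(a^2 - a - 2) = (a - 3)*(a + 1)*(a - 2)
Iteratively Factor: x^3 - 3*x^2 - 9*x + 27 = (x + 3)*(x^2 - 6*x + 9) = (x - 3)*(x + 3)*(x - 3)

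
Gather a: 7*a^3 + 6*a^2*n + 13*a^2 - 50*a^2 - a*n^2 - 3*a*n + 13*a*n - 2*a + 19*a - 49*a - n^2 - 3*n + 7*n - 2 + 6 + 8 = 7*a^3 + a^2*(6*n - 37) + a*(-n^2 + 10*n - 32) - n^2 + 4*n + 12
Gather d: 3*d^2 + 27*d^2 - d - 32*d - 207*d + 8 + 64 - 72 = 30*d^2 - 240*d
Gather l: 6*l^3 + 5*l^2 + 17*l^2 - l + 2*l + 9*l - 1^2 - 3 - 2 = 6*l^3 + 22*l^2 + 10*l - 6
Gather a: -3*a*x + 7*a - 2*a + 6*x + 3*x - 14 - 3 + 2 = a*(5 - 3*x) + 9*x - 15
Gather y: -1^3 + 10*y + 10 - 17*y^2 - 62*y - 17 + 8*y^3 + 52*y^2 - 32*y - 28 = 8*y^3 + 35*y^2 - 84*y - 36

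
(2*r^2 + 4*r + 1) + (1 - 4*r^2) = -2*r^2 + 4*r + 2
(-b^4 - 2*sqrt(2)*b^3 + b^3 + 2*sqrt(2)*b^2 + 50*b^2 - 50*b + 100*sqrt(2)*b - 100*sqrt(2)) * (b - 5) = -b^5 - 2*sqrt(2)*b^4 + 6*b^4 + 12*sqrt(2)*b^3 + 45*b^3 - 300*b^2 + 90*sqrt(2)*b^2 - 600*sqrt(2)*b + 250*b + 500*sqrt(2)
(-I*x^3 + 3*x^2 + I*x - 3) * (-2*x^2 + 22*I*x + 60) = 2*I*x^5 + 16*x^4 + 4*I*x^3 + 164*x^2 - 6*I*x - 180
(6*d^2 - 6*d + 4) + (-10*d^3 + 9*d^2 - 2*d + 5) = -10*d^3 + 15*d^2 - 8*d + 9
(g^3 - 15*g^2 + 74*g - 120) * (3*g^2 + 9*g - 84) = 3*g^5 - 36*g^4 + 3*g^3 + 1566*g^2 - 7296*g + 10080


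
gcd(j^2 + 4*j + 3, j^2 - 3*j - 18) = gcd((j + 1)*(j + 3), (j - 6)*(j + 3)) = j + 3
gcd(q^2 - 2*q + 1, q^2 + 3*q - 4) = q - 1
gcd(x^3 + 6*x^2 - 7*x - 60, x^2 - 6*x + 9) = x - 3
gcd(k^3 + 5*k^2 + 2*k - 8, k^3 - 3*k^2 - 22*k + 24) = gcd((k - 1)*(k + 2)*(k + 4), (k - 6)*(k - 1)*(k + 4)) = k^2 + 3*k - 4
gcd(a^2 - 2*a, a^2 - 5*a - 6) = 1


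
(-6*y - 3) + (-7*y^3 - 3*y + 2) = -7*y^3 - 9*y - 1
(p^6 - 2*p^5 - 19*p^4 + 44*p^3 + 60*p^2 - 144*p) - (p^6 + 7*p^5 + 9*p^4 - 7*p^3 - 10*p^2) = -9*p^5 - 28*p^4 + 51*p^3 + 70*p^2 - 144*p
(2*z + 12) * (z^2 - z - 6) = 2*z^3 + 10*z^2 - 24*z - 72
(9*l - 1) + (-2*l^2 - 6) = -2*l^2 + 9*l - 7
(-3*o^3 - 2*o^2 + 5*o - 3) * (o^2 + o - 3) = -3*o^5 - 5*o^4 + 12*o^3 + 8*o^2 - 18*o + 9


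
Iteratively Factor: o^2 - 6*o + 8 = (o - 2)*(o - 4)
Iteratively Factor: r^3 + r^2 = (r + 1)*(r^2) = r*(r + 1)*(r)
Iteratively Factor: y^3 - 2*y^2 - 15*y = (y + 3)*(y^2 - 5*y) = y*(y + 3)*(y - 5)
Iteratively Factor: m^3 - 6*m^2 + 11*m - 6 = (m - 3)*(m^2 - 3*m + 2) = (m - 3)*(m - 1)*(m - 2)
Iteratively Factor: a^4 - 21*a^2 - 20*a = (a + 1)*(a^3 - a^2 - 20*a) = a*(a + 1)*(a^2 - a - 20) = a*(a + 1)*(a + 4)*(a - 5)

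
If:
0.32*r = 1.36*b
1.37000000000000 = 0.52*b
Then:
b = 2.63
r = 11.20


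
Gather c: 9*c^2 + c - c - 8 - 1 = 9*c^2 - 9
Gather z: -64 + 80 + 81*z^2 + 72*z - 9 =81*z^2 + 72*z + 7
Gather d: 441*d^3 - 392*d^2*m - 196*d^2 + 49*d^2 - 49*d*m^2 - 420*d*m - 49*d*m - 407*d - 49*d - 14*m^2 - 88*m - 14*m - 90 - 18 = 441*d^3 + d^2*(-392*m - 147) + d*(-49*m^2 - 469*m - 456) - 14*m^2 - 102*m - 108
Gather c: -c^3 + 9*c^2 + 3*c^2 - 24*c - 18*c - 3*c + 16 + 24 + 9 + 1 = -c^3 + 12*c^2 - 45*c + 50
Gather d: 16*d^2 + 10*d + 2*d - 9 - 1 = 16*d^2 + 12*d - 10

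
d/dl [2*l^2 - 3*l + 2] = 4*l - 3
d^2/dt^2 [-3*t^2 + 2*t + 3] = -6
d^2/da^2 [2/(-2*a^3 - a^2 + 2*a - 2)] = 4*((6*a + 1)*(2*a^3 + a^2 - 2*a + 2) - 4*(3*a^2 + a - 1)^2)/(2*a^3 + a^2 - 2*a + 2)^3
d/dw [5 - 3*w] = -3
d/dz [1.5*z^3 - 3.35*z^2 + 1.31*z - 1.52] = 4.5*z^2 - 6.7*z + 1.31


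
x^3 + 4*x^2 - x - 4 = (x - 1)*(x + 1)*(x + 4)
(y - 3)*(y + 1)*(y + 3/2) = y^3 - y^2/2 - 6*y - 9/2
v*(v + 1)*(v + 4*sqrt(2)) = v^3 + v^2 + 4*sqrt(2)*v^2 + 4*sqrt(2)*v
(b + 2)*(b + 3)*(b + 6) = b^3 + 11*b^2 + 36*b + 36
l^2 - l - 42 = (l - 7)*(l + 6)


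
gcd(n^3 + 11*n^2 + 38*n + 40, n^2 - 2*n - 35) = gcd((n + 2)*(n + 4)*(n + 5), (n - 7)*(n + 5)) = n + 5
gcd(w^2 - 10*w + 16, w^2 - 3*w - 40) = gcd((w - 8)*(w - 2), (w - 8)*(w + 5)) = w - 8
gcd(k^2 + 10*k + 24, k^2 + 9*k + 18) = k + 6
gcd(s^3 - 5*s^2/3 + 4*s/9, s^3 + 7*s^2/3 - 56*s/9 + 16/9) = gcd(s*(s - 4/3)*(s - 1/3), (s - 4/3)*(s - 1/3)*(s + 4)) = s^2 - 5*s/3 + 4/9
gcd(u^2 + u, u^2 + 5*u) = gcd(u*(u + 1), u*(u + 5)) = u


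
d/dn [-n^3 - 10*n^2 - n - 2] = -3*n^2 - 20*n - 1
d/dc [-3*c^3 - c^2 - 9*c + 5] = -9*c^2 - 2*c - 9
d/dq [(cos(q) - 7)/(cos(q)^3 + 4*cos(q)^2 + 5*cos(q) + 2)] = (-19*cos(q) + cos(2*q) - 36)*sin(q)/((cos(q) + 1)^3*(cos(q) + 2)^2)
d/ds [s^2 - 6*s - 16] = 2*s - 6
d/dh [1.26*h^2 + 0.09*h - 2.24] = 2.52*h + 0.09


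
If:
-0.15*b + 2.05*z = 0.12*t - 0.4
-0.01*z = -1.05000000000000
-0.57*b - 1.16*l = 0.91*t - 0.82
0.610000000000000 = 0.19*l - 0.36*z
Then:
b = 3293.44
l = 202.16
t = -2319.72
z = 105.00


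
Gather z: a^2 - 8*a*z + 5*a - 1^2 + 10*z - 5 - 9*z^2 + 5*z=a^2 + 5*a - 9*z^2 + z*(15 - 8*a) - 6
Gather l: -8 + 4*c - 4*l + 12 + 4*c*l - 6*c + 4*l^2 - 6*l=-2*c + 4*l^2 + l*(4*c - 10) + 4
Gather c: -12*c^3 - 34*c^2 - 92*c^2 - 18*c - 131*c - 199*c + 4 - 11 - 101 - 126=-12*c^3 - 126*c^2 - 348*c - 234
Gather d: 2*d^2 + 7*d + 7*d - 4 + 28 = 2*d^2 + 14*d + 24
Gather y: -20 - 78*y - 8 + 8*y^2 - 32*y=8*y^2 - 110*y - 28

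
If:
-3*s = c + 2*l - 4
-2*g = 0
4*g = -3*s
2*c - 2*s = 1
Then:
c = 1/2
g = 0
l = 7/4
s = 0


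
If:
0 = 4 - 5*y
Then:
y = 4/5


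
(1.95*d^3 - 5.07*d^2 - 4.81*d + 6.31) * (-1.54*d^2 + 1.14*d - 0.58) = -3.003*d^5 + 10.0308*d^4 + 0.4966*d^3 - 12.2602*d^2 + 9.9832*d - 3.6598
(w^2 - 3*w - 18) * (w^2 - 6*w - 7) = w^4 - 9*w^3 - 7*w^2 + 129*w + 126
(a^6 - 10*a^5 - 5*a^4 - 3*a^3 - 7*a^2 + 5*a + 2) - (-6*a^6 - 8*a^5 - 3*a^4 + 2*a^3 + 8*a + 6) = 7*a^6 - 2*a^5 - 2*a^4 - 5*a^3 - 7*a^2 - 3*a - 4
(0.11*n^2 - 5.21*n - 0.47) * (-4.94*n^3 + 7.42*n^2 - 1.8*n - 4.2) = -0.5434*n^5 + 26.5536*n^4 - 36.5344*n^3 + 5.4286*n^2 + 22.728*n + 1.974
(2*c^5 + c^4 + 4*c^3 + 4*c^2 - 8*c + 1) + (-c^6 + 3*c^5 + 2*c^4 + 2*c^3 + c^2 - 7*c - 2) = -c^6 + 5*c^5 + 3*c^4 + 6*c^3 + 5*c^2 - 15*c - 1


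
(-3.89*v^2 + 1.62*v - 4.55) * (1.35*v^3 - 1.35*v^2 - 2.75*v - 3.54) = -5.2515*v^5 + 7.4385*v^4 + 2.368*v^3 + 15.4581*v^2 + 6.7777*v + 16.107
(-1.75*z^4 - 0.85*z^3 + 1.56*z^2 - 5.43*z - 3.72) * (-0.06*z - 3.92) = 0.105*z^5 + 6.911*z^4 + 3.2384*z^3 - 5.7894*z^2 + 21.5088*z + 14.5824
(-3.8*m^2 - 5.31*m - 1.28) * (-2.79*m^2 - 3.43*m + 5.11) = 10.602*m^4 + 27.8489*m^3 + 2.3665*m^2 - 22.7437*m - 6.5408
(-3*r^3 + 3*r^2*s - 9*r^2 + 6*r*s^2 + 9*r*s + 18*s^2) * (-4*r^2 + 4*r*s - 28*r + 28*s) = 12*r^5 - 24*r^4*s + 120*r^4 - 12*r^3*s^2 - 240*r^3*s + 252*r^3 + 24*r^2*s^3 - 120*r^2*s^2 - 504*r^2*s + 240*r*s^3 - 252*r*s^2 + 504*s^3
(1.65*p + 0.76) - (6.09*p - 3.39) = 4.15 - 4.44*p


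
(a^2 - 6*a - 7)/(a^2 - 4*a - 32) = (-a^2 + 6*a + 7)/(-a^2 + 4*a + 32)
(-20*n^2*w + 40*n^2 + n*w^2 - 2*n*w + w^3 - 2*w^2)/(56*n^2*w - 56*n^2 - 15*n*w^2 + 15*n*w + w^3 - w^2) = (-20*n^2*w + 40*n^2 + n*w^2 - 2*n*w + w^3 - 2*w^2)/(56*n^2*w - 56*n^2 - 15*n*w^2 + 15*n*w + w^3 - w^2)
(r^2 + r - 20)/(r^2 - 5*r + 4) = (r + 5)/(r - 1)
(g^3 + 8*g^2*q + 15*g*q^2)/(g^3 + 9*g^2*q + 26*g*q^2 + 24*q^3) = g*(g + 5*q)/(g^2 + 6*g*q + 8*q^2)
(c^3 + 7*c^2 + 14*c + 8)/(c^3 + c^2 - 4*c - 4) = (c + 4)/(c - 2)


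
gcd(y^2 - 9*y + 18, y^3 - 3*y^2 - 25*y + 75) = y - 3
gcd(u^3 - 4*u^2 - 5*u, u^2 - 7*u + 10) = u - 5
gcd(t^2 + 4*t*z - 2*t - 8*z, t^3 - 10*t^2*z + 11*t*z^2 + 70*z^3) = 1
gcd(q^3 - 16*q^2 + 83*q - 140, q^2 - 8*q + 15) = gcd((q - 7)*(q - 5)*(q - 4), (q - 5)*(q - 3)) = q - 5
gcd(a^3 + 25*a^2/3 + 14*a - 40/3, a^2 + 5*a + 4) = a + 4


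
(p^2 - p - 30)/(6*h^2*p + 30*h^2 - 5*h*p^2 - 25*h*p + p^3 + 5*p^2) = (p - 6)/(6*h^2 - 5*h*p + p^2)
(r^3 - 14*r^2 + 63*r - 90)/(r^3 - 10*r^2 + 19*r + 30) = (r - 3)/(r + 1)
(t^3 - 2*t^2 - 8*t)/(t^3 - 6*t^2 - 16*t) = (t - 4)/(t - 8)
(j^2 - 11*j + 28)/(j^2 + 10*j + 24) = (j^2 - 11*j + 28)/(j^2 + 10*j + 24)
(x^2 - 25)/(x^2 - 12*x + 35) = (x + 5)/(x - 7)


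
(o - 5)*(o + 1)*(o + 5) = o^3 + o^2 - 25*o - 25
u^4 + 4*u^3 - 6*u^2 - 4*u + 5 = (u - 1)^2*(u + 1)*(u + 5)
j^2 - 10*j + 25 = (j - 5)^2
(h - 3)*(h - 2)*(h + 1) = h^3 - 4*h^2 + h + 6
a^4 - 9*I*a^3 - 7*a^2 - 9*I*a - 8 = (a - 8*I)*(a - I)^2*(a + I)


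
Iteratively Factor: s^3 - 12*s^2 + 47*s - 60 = (s - 3)*(s^2 - 9*s + 20) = (s - 4)*(s - 3)*(s - 5)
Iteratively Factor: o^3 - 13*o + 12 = (o + 4)*(o^2 - 4*o + 3) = (o - 1)*(o + 4)*(o - 3)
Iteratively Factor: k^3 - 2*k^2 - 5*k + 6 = (k - 3)*(k^2 + k - 2) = (k - 3)*(k + 2)*(k - 1)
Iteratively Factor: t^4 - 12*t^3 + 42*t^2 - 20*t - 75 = (t - 5)*(t^3 - 7*t^2 + 7*t + 15) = (t - 5)*(t - 3)*(t^2 - 4*t - 5) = (t - 5)^2*(t - 3)*(t + 1)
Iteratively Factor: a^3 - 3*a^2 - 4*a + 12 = (a + 2)*(a^2 - 5*a + 6) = (a - 3)*(a + 2)*(a - 2)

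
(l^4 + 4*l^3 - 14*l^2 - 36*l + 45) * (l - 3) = l^5 + l^4 - 26*l^3 + 6*l^2 + 153*l - 135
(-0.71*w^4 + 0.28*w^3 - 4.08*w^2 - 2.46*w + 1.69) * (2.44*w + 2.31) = -1.7324*w^5 - 0.9569*w^4 - 9.3084*w^3 - 15.4272*w^2 - 1.559*w + 3.9039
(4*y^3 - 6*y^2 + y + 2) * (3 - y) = -4*y^4 + 18*y^3 - 19*y^2 + y + 6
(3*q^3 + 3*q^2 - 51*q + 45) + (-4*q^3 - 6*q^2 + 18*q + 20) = -q^3 - 3*q^2 - 33*q + 65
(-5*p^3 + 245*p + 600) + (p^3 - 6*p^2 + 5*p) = -4*p^3 - 6*p^2 + 250*p + 600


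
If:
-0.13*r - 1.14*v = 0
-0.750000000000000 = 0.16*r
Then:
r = -4.69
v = 0.53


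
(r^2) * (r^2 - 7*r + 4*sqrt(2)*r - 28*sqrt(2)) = r^4 - 7*r^3 + 4*sqrt(2)*r^3 - 28*sqrt(2)*r^2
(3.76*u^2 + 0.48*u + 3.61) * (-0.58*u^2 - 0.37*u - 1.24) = -2.1808*u^4 - 1.6696*u^3 - 6.9338*u^2 - 1.9309*u - 4.4764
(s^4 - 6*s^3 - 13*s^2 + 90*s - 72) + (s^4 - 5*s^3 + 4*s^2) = 2*s^4 - 11*s^3 - 9*s^2 + 90*s - 72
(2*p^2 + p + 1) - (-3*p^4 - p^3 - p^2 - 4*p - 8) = 3*p^4 + p^3 + 3*p^2 + 5*p + 9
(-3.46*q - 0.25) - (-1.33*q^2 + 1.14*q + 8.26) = 1.33*q^2 - 4.6*q - 8.51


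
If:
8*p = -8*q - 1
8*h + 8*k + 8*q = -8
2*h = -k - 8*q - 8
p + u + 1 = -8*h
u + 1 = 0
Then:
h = -49/456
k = 7/76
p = 49/57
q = -449/456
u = -1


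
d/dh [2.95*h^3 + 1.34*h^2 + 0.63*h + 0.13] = 8.85*h^2 + 2.68*h + 0.63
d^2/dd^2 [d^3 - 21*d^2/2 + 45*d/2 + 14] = 6*d - 21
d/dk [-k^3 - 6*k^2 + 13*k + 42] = -3*k^2 - 12*k + 13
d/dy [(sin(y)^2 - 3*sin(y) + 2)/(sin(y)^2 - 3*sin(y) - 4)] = 6*(3 - 2*sin(y))*cos(y)/((sin(y) - 4)^2*(sin(y) + 1)^2)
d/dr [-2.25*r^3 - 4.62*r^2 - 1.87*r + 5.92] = -6.75*r^2 - 9.24*r - 1.87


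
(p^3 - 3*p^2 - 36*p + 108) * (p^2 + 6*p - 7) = p^5 + 3*p^4 - 61*p^3 - 87*p^2 + 900*p - 756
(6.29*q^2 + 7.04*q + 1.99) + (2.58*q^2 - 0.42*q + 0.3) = 8.87*q^2 + 6.62*q + 2.29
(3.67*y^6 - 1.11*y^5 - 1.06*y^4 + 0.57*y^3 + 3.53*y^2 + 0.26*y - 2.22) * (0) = 0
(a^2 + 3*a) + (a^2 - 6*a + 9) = 2*a^2 - 3*a + 9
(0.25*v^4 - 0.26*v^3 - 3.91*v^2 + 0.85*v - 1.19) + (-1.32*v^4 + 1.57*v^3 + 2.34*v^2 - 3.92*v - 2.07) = -1.07*v^4 + 1.31*v^3 - 1.57*v^2 - 3.07*v - 3.26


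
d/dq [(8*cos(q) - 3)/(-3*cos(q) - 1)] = 17*sin(q)/(3*cos(q) + 1)^2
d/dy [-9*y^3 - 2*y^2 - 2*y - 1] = -27*y^2 - 4*y - 2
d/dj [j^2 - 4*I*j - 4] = 2*j - 4*I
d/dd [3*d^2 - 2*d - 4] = 6*d - 2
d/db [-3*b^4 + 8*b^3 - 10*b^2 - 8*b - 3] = -12*b^3 + 24*b^2 - 20*b - 8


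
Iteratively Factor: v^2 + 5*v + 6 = (v + 3)*(v + 2)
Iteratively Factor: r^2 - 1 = (r + 1)*(r - 1)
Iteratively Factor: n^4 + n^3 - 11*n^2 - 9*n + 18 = (n + 2)*(n^3 - n^2 - 9*n + 9) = (n + 2)*(n + 3)*(n^2 - 4*n + 3) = (n - 3)*(n + 2)*(n + 3)*(n - 1)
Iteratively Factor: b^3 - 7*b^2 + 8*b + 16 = (b - 4)*(b^2 - 3*b - 4) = (b - 4)^2*(b + 1)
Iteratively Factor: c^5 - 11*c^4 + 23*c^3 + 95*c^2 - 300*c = (c - 5)*(c^4 - 6*c^3 - 7*c^2 + 60*c) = (c - 5)*(c - 4)*(c^3 - 2*c^2 - 15*c) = (c - 5)^2*(c - 4)*(c^2 + 3*c) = c*(c - 5)^2*(c - 4)*(c + 3)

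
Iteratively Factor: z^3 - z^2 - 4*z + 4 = (z + 2)*(z^2 - 3*z + 2) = (z - 2)*(z + 2)*(z - 1)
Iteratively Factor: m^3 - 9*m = (m - 3)*(m^2 + 3*m) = m*(m - 3)*(m + 3)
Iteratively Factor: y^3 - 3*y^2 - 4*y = (y + 1)*(y^2 - 4*y) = (y - 4)*(y + 1)*(y)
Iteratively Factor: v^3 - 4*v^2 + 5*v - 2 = (v - 1)*(v^2 - 3*v + 2) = (v - 1)^2*(v - 2)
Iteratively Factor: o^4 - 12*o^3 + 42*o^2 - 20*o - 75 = (o - 5)*(o^3 - 7*o^2 + 7*o + 15) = (o - 5)*(o - 3)*(o^2 - 4*o - 5) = (o - 5)^2*(o - 3)*(o + 1)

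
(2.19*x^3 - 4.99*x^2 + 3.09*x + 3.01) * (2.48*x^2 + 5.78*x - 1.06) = 5.4312*x^5 + 0.282999999999999*x^4 - 23.5004*x^3 + 30.6144*x^2 + 14.1224*x - 3.1906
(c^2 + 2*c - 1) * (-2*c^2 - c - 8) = -2*c^4 - 5*c^3 - 8*c^2 - 15*c + 8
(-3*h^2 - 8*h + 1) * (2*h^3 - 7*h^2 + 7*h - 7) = -6*h^5 + 5*h^4 + 37*h^3 - 42*h^2 + 63*h - 7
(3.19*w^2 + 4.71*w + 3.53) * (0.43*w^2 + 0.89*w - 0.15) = 1.3717*w^4 + 4.8644*w^3 + 5.2313*w^2 + 2.4352*w - 0.5295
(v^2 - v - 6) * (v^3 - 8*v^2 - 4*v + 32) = v^5 - 9*v^4 - 2*v^3 + 84*v^2 - 8*v - 192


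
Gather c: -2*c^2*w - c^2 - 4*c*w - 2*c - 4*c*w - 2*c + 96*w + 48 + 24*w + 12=c^2*(-2*w - 1) + c*(-8*w - 4) + 120*w + 60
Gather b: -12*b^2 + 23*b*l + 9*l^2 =-12*b^2 + 23*b*l + 9*l^2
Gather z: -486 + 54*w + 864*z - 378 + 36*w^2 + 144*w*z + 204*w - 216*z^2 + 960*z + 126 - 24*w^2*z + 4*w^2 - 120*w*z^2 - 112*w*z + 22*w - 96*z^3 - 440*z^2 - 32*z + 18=40*w^2 + 280*w - 96*z^3 + z^2*(-120*w - 656) + z*(-24*w^2 + 32*w + 1792) - 720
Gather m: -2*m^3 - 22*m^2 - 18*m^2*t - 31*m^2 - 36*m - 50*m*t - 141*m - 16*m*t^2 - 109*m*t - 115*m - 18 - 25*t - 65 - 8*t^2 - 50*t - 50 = -2*m^3 + m^2*(-18*t - 53) + m*(-16*t^2 - 159*t - 292) - 8*t^2 - 75*t - 133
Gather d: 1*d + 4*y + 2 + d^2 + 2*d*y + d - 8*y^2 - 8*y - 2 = d^2 + d*(2*y + 2) - 8*y^2 - 4*y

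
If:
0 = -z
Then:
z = 0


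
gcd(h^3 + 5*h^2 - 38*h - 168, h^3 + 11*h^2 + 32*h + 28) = h + 7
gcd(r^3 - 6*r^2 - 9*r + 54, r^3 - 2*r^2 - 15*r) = r + 3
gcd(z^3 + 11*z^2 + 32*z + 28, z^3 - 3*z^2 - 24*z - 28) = z^2 + 4*z + 4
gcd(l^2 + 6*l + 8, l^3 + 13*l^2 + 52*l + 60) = l + 2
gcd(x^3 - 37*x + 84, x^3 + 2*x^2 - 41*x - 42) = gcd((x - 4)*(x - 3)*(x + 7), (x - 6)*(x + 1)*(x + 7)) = x + 7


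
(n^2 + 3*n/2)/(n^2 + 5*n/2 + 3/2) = n/(n + 1)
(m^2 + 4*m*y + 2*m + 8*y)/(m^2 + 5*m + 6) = (m + 4*y)/(m + 3)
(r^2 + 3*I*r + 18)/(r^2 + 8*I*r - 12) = (r - 3*I)/(r + 2*I)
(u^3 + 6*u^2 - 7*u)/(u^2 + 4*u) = (u^2 + 6*u - 7)/(u + 4)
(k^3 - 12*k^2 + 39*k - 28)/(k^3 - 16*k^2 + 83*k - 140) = (k - 1)/(k - 5)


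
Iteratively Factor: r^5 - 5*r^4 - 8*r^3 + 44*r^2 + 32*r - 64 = (r + 2)*(r^4 - 7*r^3 + 6*r^2 + 32*r - 32) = (r - 4)*(r + 2)*(r^3 - 3*r^2 - 6*r + 8) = (r - 4)^2*(r + 2)*(r^2 + r - 2) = (r - 4)^2*(r + 2)^2*(r - 1)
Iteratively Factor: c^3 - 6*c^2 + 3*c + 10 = (c + 1)*(c^2 - 7*c + 10) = (c - 2)*(c + 1)*(c - 5)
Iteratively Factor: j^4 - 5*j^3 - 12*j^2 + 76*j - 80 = (j - 5)*(j^3 - 12*j + 16) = (j - 5)*(j - 2)*(j^2 + 2*j - 8) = (j - 5)*(j - 2)^2*(j + 4)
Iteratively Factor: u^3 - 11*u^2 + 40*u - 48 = (u - 3)*(u^2 - 8*u + 16) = (u - 4)*(u - 3)*(u - 4)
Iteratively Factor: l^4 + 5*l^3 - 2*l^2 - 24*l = (l + 4)*(l^3 + l^2 - 6*l) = l*(l + 4)*(l^2 + l - 6) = l*(l + 3)*(l + 4)*(l - 2)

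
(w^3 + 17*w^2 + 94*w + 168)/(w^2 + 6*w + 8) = (w^2 + 13*w + 42)/(w + 2)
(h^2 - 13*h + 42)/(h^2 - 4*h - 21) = (h - 6)/(h + 3)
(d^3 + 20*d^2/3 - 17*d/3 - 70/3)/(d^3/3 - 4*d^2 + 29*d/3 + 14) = (3*d^3 + 20*d^2 - 17*d - 70)/(d^3 - 12*d^2 + 29*d + 42)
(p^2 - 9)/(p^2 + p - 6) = (p - 3)/(p - 2)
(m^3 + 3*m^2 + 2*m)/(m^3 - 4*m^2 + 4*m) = (m^2 + 3*m + 2)/(m^2 - 4*m + 4)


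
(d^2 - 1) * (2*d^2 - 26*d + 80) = 2*d^4 - 26*d^3 + 78*d^2 + 26*d - 80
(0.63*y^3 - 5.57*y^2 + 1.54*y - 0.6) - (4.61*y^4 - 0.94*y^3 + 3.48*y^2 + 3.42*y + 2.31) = -4.61*y^4 + 1.57*y^3 - 9.05*y^2 - 1.88*y - 2.91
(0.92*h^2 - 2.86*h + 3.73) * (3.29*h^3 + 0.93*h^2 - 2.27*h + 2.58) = 3.0268*h^5 - 8.5538*h^4 + 7.5235*h^3 + 12.3347*h^2 - 15.8459*h + 9.6234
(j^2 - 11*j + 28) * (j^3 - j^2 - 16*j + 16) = j^5 - 12*j^4 + 23*j^3 + 164*j^2 - 624*j + 448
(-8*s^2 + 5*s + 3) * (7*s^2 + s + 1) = -56*s^4 + 27*s^3 + 18*s^2 + 8*s + 3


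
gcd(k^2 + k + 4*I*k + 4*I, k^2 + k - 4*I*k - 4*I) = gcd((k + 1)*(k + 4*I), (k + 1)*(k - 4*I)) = k + 1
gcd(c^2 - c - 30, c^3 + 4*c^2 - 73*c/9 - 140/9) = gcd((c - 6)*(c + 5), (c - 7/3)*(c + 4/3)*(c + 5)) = c + 5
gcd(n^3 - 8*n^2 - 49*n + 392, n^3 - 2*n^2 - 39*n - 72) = n - 8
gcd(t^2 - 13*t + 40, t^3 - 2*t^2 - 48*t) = t - 8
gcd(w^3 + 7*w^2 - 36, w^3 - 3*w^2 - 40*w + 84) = w^2 + 4*w - 12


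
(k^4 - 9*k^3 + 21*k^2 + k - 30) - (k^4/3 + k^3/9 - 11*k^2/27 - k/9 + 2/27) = 2*k^4/3 - 82*k^3/9 + 578*k^2/27 + 10*k/9 - 812/27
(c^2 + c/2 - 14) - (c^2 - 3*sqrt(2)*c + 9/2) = c/2 + 3*sqrt(2)*c - 37/2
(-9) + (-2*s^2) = -2*s^2 - 9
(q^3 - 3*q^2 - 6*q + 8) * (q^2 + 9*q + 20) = q^5 + 6*q^4 - 13*q^3 - 106*q^2 - 48*q + 160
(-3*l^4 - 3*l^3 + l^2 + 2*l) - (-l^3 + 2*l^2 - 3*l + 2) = -3*l^4 - 2*l^3 - l^2 + 5*l - 2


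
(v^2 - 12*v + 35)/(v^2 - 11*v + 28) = (v - 5)/(v - 4)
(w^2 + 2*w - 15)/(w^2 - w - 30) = (w - 3)/(w - 6)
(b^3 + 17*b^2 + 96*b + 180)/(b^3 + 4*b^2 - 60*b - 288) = (b + 5)/(b - 8)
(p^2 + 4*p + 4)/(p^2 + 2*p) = (p + 2)/p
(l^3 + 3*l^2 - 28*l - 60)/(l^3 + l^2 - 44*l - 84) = (l - 5)/(l - 7)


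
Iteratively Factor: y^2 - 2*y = (y)*(y - 2)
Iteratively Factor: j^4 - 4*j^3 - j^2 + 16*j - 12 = (j + 2)*(j^3 - 6*j^2 + 11*j - 6) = (j - 2)*(j + 2)*(j^2 - 4*j + 3) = (j - 2)*(j - 1)*(j + 2)*(j - 3)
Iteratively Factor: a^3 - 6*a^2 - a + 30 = (a + 2)*(a^2 - 8*a + 15) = (a - 5)*(a + 2)*(a - 3)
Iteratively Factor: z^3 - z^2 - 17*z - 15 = (z - 5)*(z^2 + 4*z + 3) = (z - 5)*(z + 1)*(z + 3)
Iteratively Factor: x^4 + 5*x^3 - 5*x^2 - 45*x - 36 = (x + 3)*(x^3 + 2*x^2 - 11*x - 12) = (x + 3)*(x + 4)*(x^2 - 2*x - 3) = (x - 3)*(x + 3)*(x + 4)*(x + 1)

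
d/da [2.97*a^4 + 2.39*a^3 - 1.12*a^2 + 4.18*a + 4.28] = 11.88*a^3 + 7.17*a^2 - 2.24*a + 4.18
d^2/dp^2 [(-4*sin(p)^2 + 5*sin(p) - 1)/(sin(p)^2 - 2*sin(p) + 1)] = 3*(sin(p) + 2)/(sin(p) - 1)^2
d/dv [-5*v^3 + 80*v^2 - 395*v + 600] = -15*v^2 + 160*v - 395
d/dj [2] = 0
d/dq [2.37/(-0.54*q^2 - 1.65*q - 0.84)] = (2.5596*q + 3.9105)/(0.54*q^2 + 1.65*q + 0.84)^2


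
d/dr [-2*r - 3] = -2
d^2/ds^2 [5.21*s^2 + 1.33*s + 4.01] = 10.4200000000000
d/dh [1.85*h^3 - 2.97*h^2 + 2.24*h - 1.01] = 5.55*h^2 - 5.94*h + 2.24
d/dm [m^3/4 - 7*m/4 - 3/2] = 3*m^2/4 - 7/4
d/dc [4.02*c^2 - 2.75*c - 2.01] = 8.04*c - 2.75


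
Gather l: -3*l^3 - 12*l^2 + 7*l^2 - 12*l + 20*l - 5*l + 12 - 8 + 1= -3*l^3 - 5*l^2 + 3*l + 5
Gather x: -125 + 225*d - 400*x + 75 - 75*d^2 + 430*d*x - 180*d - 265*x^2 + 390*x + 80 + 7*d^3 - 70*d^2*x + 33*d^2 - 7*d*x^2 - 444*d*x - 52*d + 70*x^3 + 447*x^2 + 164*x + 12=7*d^3 - 42*d^2 - 7*d + 70*x^3 + x^2*(182 - 7*d) + x*(-70*d^2 - 14*d + 154) + 42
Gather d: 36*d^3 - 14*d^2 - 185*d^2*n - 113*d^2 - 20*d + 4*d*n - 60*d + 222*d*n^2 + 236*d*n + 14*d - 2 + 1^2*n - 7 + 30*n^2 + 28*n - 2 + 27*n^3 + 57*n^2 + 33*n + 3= 36*d^3 + d^2*(-185*n - 127) + d*(222*n^2 + 240*n - 66) + 27*n^3 + 87*n^2 + 62*n - 8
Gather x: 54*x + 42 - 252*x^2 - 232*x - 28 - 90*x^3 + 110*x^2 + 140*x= -90*x^3 - 142*x^2 - 38*x + 14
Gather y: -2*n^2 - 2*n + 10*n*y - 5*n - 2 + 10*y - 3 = -2*n^2 - 7*n + y*(10*n + 10) - 5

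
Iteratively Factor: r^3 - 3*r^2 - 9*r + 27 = (r - 3)*(r^2 - 9) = (r - 3)^2*(r + 3)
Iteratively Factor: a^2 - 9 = (a + 3)*(a - 3)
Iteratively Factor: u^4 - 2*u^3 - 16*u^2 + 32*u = (u - 2)*(u^3 - 16*u) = u*(u - 2)*(u^2 - 16) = u*(u - 2)*(u + 4)*(u - 4)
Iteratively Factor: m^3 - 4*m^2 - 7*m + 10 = (m - 1)*(m^2 - 3*m - 10) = (m - 5)*(m - 1)*(m + 2)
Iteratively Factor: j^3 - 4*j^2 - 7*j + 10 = (j + 2)*(j^2 - 6*j + 5) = (j - 5)*(j + 2)*(j - 1)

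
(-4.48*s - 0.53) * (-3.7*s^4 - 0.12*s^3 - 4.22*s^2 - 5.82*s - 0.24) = 16.576*s^5 + 2.4986*s^4 + 18.9692*s^3 + 28.3102*s^2 + 4.1598*s + 0.1272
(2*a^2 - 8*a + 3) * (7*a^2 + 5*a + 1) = 14*a^4 - 46*a^3 - 17*a^2 + 7*a + 3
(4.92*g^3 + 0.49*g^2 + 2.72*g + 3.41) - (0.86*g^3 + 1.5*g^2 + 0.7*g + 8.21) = 4.06*g^3 - 1.01*g^2 + 2.02*g - 4.8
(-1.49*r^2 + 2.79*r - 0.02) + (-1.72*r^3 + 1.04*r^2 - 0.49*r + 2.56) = -1.72*r^3 - 0.45*r^2 + 2.3*r + 2.54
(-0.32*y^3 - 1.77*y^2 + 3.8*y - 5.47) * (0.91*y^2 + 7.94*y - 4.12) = -0.2912*y^5 - 4.1515*y^4 - 9.2774*y^3 + 32.4867*y^2 - 59.0878*y + 22.5364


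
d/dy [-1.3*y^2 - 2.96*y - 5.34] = -2.6*y - 2.96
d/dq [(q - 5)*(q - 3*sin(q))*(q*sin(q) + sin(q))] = -(q - 5)*(q + 1)*(3*cos(q) - 1)*sin(q) + (q - 5)*(q - 3*sin(q))*(q*cos(q) + sqrt(2)*sin(q + pi/4)) + (q + 1)*(q - 3*sin(q))*sin(q)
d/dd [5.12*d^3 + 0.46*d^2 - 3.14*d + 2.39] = 15.36*d^2 + 0.92*d - 3.14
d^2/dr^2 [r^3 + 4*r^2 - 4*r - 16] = 6*r + 8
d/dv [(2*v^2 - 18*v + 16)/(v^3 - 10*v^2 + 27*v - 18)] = 2*(-v^2 + 16*v - 54)/(v^4 - 18*v^3 + 117*v^2 - 324*v + 324)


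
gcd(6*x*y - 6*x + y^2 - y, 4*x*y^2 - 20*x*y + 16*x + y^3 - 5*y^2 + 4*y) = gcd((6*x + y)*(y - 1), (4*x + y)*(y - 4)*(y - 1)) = y - 1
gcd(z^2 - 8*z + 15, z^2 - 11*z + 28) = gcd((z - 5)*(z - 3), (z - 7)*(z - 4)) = 1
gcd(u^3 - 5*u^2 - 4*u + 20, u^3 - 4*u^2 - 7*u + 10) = u^2 - 3*u - 10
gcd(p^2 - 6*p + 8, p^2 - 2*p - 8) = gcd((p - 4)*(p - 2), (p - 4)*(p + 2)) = p - 4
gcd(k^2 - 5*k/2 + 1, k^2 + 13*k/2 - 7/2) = k - 1/2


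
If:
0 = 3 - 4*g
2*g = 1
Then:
No Solution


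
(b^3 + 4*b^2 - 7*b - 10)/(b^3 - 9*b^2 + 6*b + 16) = (b + 5)/(b - 8)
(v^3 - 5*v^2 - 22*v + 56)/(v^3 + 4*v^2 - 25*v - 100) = (v^2 - 9*v + 14)/(v^2 - 25)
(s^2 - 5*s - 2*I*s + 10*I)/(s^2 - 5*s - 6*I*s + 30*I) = (s - 2*I)/(s - 6*I)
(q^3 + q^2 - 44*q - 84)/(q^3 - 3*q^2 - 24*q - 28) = (q + 6)/(q + 2)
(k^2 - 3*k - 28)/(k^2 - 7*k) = (k + 4)/k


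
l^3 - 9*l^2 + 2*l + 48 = (l - 8)*(l - 3)*(l + 2)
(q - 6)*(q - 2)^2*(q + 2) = q^4 - 8*q^3 + 8*q^2 + 32*q - 48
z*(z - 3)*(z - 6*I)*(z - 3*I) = z^4 - 3*z^3 - 9*I*z^3 - 18*z^2 + 27*I*z^2 + 54*z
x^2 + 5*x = x*(x + 5)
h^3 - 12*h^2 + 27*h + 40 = (h - 8)*(h - 5)*(h + 1)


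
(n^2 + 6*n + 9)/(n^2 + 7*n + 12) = (n + 3)/(n + 4)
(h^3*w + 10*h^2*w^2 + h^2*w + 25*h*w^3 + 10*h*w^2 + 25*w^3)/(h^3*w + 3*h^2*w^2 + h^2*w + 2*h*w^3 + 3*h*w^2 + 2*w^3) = (h^2 + 10*h*w + 25*w^2)/(h^2 + 3*h*w + 2*w^2)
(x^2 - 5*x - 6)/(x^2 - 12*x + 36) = (x + 1)/(x - 6)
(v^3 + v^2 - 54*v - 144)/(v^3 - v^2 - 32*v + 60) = (v^2 - 5*v - 24)/(v^2 - 7*v + 10)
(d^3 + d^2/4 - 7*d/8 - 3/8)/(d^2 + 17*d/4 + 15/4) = (8*d^3 + 2*d^2 - 7*d - 3)/(2*(4*d^2 + 17*d + 15))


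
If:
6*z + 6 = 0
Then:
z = -1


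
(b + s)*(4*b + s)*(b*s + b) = 4*b^3*s + 4*b^3 + 5*b^2*s^2 + 5*b^2*s + b*s^3 + b*s^2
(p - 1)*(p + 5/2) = p^2 + 3*p/2 - 5/2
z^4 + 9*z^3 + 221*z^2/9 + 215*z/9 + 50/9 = (z + 1/3)*(z + 5/3)*(z + 2)*(z + 5)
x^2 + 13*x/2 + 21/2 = (x + 3)*(x + 7/2)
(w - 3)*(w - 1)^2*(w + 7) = w^4 + 2*w^3 - 28*w^2 + 46*w - 21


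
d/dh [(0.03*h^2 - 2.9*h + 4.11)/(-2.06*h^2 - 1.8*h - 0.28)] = (-6.028*h^2 + 16.9164*h + 8.21)/(4.2436*h^4 + 7.416*h^3 + 4.3936*h^2 + 1.008*h + 0.0784)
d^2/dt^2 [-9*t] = 0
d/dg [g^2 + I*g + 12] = 2*g + I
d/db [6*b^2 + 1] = 12*b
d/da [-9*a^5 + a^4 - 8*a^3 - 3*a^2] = a*(-45*a^3 + 4*a^2 - 24*a - 6)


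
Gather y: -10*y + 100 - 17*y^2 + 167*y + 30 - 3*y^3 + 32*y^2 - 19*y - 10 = -3*y^3 + 15*y^2 + 138*y + 120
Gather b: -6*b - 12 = -6*b - 12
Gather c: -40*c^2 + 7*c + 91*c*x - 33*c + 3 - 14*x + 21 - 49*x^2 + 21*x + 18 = -40*c^2 + c*(91*x - 26) - 49*x^2 + 7*x + 42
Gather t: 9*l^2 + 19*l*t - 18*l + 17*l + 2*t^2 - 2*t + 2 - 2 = 9*l^2 - l + 2*t^2 + t*(19*l - 2)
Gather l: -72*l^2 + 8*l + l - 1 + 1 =-72*l^2 + 9*l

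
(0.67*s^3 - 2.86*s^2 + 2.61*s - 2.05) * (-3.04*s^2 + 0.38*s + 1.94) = -2.0368*s^5 + 8.949*s^4 - 7.7214*s^3 + 1.6754*s^2 + 4.2844*s - 3.977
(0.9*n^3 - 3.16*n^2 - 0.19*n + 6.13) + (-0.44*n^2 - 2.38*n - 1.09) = 0.9*n^3 - 3.6*n^2 - 2.57*n + 5.04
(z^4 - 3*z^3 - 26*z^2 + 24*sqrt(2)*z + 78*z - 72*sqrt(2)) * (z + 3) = z^5 - 35*z^3 + 24*sqrt(2)*z^2 + 234*z - 216*sqrt(2)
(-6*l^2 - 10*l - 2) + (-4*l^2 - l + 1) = -10*l^2 - 11*l - 1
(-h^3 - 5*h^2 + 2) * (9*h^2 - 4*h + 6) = -9*h^5 - 41*h^4 + 14*h^3 - 12*h^2 - 8*h + 12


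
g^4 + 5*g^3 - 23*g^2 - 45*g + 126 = (g - 3)*(g - 2)*(g + 3)*(g + 7)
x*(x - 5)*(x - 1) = x^3 - 6*x^2 + 5*x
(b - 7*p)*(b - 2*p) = b^2 - 9*b*p + 14*p^2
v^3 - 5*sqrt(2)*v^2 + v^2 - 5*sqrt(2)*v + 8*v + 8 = (v + 1)*(v - 4*sqrt(2))*(v - sqrt(2))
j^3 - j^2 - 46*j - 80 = (j - 8)*(j + 2)*(j + 5)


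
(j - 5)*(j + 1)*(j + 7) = j^3 + 3*j^2 - 33*j - 35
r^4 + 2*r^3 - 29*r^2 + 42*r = r*(r - 3)*(r - 2)*(r + 7)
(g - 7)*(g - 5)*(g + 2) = g^3 - 10*g^2 + 11*g + 70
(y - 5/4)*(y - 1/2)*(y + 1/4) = y^3 - 3*y^2/2 + 3*y/16 + 5/32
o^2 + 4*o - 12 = (o - 2)*(o + 6)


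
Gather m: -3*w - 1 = -3*w - 1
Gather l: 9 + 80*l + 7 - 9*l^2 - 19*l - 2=-9*l^2 + 61*l + 14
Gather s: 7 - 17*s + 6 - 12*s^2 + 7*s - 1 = -12*s^2 - 10*s + 12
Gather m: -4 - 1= -5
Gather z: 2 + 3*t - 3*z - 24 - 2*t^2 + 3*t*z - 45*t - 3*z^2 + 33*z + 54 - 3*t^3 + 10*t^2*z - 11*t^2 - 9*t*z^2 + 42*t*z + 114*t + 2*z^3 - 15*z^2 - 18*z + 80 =-3*t^3 - 13*t^2 + 72*t + 2*z^3 + z^2*(-9*t - 18) + z*(10*t^2 + 45*t + 12) + 112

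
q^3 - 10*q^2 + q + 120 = (q - 8)*(q - 5)*(q + 3)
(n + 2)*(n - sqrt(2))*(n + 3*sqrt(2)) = n^3 + 2*n^2 + 2*sqrt(2)*n^2 - 6*n + 4*sqrt(2)*n - 12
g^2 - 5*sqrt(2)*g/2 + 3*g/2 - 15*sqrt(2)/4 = (g + 3/2)*(g - 5*sqrt(2)/2)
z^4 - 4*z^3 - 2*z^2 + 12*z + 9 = (z - 3)^2*(z + 1)^2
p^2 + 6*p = p*(p + 6)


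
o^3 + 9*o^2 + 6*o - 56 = (o - 2)*(o + 4)*(o + 7)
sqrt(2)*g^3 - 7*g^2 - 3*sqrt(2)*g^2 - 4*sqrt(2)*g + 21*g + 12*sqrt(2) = (g - 3)*(g - 4*sqrt(2))*(sqrt(2)*g + 1)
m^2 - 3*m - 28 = (m - 7)*(m + 4)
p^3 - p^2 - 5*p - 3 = (p - 3)*(p + 1)^2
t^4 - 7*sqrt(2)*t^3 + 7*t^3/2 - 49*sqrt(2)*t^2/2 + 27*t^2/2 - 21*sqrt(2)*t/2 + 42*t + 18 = (t + 1/2)*(t + 3)*(t - 6*sqrt(2))*(t - sqrt(2))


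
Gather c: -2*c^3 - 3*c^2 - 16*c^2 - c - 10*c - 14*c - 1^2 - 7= -2*c^3 - 19*c^2 - 25*c - 8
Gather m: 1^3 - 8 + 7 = 0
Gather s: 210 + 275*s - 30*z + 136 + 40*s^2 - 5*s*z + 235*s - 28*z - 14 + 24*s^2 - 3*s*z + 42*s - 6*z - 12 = 64*s^2 + s*(552 - 8*z) - 64*z + 320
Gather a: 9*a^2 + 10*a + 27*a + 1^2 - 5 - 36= 9*a^2 + 37*a - 40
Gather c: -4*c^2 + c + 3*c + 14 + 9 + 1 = -4*c^2 + 4*c + 24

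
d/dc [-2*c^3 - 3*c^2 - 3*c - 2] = -6*c^2 - 6*c - 3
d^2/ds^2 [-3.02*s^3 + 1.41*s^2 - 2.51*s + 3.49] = 2.82 - 18.12*s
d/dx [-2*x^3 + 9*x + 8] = 9 - 6*x^2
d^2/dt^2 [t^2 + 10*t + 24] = 2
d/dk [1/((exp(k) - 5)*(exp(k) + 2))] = (3 - 2*exp(k))*exp(k)/(exp(4*k) - 6*exp(3*k) - 11*exp(2*k) + 60*exp(k) + 100)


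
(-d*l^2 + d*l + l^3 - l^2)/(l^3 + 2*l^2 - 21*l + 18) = l*(-d + l)/(l^2 + 3*l - 18)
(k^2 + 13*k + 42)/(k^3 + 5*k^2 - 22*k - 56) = (k + 6)/(k^2 - 2*k - 8)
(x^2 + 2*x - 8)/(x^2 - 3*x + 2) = (x + 4)/(x - 1)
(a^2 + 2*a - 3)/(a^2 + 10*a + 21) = (a - 1)/(a + 7)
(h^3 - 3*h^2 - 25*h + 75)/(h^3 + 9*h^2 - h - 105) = (h - 5)/(h + 7)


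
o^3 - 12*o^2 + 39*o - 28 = (o - 7)*(o - 4)*(o - 1)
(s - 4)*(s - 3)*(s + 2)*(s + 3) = s^4 - 2*s^3 - 17*s^2 + 18*s + 72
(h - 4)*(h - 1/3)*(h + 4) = h^3 - h^2/3 - 16*h + 16/3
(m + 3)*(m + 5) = m^2 + 8*m + 15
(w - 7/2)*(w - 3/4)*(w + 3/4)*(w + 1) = w^4 - 5*w^3/2 - 65*w^2/16 + 45*w/32 + 63/32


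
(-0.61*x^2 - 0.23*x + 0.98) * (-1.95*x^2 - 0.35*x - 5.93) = 1.1895*x^4 + 0.662*x^3 + 1.7868*x^2 + 1.0209*x - 5.8114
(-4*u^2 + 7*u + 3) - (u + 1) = -4*u^2 + 6*u + 2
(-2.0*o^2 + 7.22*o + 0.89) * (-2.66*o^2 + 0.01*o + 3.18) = 5.32*o^4 - 19.2252*o^3 - 8.6552*o^2 + 22.9685*o + 2.8302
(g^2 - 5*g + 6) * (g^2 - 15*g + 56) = g^4 - 20*g^3 + 137*g^2 - 370*g + 336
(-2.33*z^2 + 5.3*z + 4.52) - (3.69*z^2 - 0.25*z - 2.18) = -6.02*z^2 + 5.55*z + 6.7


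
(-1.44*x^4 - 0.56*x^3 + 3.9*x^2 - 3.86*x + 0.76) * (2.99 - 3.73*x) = 5.3712*x^5 - 2.2168*x^4 - 16.2214*x^3 + 26.0588*x^2 - 14.3762*x + 2.2724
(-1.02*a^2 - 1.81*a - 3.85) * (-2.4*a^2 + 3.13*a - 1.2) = 2.448*a^4 + 1.1514*a^3 + 4.7987*a^2 - 9.8785*a + 4.62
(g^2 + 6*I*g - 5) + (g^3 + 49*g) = g^3 + g^2 + 49*g + 6*I*g - 5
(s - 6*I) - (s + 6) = -6 - 6*I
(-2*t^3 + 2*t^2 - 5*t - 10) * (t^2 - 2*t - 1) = -2*t^5 + 6*t^4 - 7*t^3 - 2*t^2 + 25*t + 10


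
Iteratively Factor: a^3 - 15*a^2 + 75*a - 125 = (a - 5)*(a^2 - 10*a + 25) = (a - 5)^2*(a - 5)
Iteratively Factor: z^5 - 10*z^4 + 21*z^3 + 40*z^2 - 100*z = (z - 5)*(z^4 - 5*z^3 - 4*z^2 + 20*z) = z*(z - 5)*(z^3 - 5*z^2 - 4*z + 20) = z*(z - 5)^2*(z^2 - 4) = z*(z - 5)^2*(z + 2)*(z - 2)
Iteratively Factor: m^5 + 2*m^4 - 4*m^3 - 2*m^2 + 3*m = (m + 3)*(m^4 - m^3 - m^2 + m) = m*(m + 3)*(m^3 - m^2 - m + 1) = m*(m - 1)*(m + 3)*(m^2 - 1) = m*(m - 1)*(m + 1)*(m + 3)*(m - 1)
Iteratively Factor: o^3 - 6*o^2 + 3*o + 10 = (o - 5)*(o^2 - o - 2) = (o - 5)*(o + 1)*(o - 2)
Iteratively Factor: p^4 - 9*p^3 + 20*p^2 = (p - 4)*(p^3 - 5*p^2) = p*(p - 4)*(p^2 - 5*p) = p^2*(p - 4)*(p - 5)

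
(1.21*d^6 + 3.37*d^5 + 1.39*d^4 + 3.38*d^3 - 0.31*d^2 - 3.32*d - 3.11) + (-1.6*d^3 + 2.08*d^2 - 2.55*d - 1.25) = 1.21*d^6 + 3.37*d^5 + 1.39*d^4 + 1.78*d^3 + 1.77*d^2 - 5.87*d - 4.36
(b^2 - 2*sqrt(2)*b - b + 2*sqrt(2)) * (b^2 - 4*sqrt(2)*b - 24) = b^4 - 6*sqrt(2)*b^3 - b^3 - 8*b^2 + 6*sqrt(2)*b^2 + 8*b + 48*sqrt(2)*b - 48*sqrt(2)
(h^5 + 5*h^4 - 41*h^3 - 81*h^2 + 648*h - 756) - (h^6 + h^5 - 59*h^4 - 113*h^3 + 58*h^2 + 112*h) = -h^6 + 64*h^4 + 72*h^3 - 139*h^2 + 536*h - 756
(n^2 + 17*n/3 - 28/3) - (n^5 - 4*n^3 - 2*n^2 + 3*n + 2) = -n^5 + 4*n^3 + 3*n^2 + 8*n/3 - 34/3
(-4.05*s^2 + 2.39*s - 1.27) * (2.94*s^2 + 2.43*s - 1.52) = -11.907*s^4 - 2.8149*s^3 + 8.2299*s^2 - 6.7189*s + 1.9304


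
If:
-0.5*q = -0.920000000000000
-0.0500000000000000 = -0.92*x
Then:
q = 1.84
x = 0.05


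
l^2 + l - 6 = (l - 2)*(l + 3)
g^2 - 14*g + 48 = (g - 8)*(g - 6)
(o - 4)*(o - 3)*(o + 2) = o^3 - 5*o^2 - 2*o + 24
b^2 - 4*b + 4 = (b - 2)^2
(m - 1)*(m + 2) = m^2 + m - 2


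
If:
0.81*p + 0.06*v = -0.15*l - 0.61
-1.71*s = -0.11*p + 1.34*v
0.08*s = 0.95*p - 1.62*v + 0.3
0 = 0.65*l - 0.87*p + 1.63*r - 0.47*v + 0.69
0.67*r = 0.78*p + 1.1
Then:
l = -5.27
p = 0.20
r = 1.87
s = -0.23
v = 0.31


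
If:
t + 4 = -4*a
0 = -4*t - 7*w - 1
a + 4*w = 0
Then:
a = -60/71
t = -44/71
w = 15/71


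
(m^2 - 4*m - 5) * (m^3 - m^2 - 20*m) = m^5 - 5*m^4 - 21*m^3 + 85*m^2 + 100*m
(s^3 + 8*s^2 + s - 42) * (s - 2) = s^4 + 6*s^3 - 15*s^2 - 44*s + 84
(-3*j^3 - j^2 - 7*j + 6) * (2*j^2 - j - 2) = -6*j^5 + j^4 - 7*j^3 + 21*j^2 + 8*j - 12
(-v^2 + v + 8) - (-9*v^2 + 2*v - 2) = 8*v^2 - v + 10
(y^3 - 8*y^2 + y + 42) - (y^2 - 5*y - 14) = y^3 - 9*y^2 + 6*y + 56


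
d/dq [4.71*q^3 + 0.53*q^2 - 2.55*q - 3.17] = 14.13*q^2 + 1.06*q - 2.55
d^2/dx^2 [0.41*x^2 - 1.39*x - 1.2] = 0.820000000000000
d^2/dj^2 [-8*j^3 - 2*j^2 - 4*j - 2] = -48*j - 4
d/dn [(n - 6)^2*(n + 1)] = (n - 6)*(3*n - 4)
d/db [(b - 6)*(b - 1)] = 2*b - 7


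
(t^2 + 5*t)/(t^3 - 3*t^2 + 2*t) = (t + 5)/(t^2 - 3*t + 2)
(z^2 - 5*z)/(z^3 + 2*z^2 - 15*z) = (z - 5)/(z^2 + 2*z - 15)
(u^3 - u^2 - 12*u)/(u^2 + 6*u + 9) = u*(u - 4)/(u + 3)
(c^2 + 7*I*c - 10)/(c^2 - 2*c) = (c^2 + 7*I*c - 10)/(c*(c - 2))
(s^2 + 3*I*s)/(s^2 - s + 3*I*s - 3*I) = s/(s - 1)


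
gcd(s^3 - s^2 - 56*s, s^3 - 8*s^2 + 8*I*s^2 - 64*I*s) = s^2 - 8*s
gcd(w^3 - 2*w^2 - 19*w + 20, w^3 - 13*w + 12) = w^2 + 3*w - 4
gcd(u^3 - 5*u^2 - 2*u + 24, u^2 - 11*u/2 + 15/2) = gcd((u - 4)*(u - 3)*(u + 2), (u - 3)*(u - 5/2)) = u - 3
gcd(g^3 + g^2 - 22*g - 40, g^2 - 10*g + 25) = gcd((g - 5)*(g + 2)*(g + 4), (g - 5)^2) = g - 5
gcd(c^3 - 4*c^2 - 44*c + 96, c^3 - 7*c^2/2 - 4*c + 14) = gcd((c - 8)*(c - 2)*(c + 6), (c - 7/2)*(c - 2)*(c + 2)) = c - 2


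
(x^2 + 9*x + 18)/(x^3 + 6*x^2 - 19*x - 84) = (x + 6)/(x^2 + 3*x - 28)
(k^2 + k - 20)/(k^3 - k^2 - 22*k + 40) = 1/(k - 2)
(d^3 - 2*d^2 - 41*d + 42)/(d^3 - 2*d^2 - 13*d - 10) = (-d^3 + 2*d^2 + 41*d - 42)/(-d^3 + 2*d^2 + 13*d + 10)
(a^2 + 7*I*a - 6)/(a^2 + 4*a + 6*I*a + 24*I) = (a + I)/(a + 4)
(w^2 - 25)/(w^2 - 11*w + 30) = (w + 5)/(w - 6)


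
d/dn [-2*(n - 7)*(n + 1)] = 12 - 4*n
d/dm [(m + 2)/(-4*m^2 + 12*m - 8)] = (-m^2 + 3*m + (m + 2)*(2*m - 3) - 2)/(4*(m^2 - 3*m + 2)^2)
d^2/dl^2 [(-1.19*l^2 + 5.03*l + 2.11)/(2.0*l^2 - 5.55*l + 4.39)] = (13.8220000000001*l^3 + 113.3292*l^2 - 405.5064*l + 292.174222)/(8.0*l^6 - 66.6*l^5 + 237.495*l^4 - 463.327875*l^3 + 521.301525*l^2 - 320.880465*l + 84.604519)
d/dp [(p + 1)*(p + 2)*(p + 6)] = 3*p^2 + 18*p + 20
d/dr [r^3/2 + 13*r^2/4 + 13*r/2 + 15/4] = 3*r^2/2 + 13*r/2 + 13/2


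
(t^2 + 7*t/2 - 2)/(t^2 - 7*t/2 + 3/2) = (t + 4)/(t - 3)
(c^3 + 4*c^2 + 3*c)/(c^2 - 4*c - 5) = c*(c + 3)/(c - 5)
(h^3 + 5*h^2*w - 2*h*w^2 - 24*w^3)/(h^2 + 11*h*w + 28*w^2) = (h^2 + h*w - 6*w^2)/(h + 7*w)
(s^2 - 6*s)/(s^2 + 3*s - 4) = s*(s - 6)/(s^2 + 3*s - 4)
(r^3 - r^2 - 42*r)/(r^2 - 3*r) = (r^2 - r - 42)/(r - 3)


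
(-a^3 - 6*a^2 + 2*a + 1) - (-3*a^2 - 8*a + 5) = -a^3 - 3*a^2 + 10*a - 4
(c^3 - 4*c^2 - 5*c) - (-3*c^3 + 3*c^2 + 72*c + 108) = 4*c^3 - 7*c^2 - 77*c - 108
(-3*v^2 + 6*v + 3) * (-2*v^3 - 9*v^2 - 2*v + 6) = 6*v^5 + 15*v^4 - 54*v^3 - 57*v^2 + 30*v + 18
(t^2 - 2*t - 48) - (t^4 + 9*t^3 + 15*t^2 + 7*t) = -t^4 - 9*t^3 - 14*t^2 - 9*t - 48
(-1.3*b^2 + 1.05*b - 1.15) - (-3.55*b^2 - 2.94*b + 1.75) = 2.25*b^2 + 3.99*b - 2.9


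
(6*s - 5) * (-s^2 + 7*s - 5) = -6*s^3 + 47*s^2 - 65*s + 25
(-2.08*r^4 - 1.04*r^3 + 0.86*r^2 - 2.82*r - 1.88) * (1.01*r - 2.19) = -2.1008*r^5 + 3.5048*r^4 + 3.1462*r^3 - 4.7316*r^2 + 4.277*r + 4.1172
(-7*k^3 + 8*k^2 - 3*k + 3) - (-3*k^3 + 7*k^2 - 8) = -4*k^3 + k^2 - 3*k + 11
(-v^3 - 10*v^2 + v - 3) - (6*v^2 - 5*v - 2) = -v^3 - 16*v^2 + 6*v - 1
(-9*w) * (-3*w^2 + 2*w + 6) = 27*w^3 - 18*w^2 - 54*w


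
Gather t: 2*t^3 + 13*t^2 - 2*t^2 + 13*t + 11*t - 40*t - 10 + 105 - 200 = 2*t^3 + 11*t^2 - 16*t - 105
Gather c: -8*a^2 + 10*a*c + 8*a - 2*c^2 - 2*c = -8*a^2 + 8*a - 2*c^2 + c*(10*a - 2)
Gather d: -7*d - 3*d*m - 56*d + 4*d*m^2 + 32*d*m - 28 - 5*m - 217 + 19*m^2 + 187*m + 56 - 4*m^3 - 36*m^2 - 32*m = d*(4*m^2 + 29*m - 63) - 4*m^3 - 17*m^2 + 150*m - 189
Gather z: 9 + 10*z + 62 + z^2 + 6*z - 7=z^2 + 16*z + 64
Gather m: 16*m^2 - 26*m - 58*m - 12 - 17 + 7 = 16*m^2 - 84*m - 22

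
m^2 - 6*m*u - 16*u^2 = (m - 8*u)*(m + 2*u)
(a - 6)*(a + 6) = a^2 - 36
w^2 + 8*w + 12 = (w + 2)*(w + 6)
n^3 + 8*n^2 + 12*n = n*(n + 2)*(n + 6)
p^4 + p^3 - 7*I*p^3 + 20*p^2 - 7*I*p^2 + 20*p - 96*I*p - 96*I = (p + 1)*(p - 8*I)*(p - 3*I)*(p + 4*I)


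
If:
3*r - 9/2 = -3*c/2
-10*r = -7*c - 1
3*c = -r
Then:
No Solution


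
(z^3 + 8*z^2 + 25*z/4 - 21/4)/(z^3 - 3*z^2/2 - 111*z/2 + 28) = (z + 3/2)/(z - 8)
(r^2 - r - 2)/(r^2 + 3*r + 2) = (r - 2)/(r + 2)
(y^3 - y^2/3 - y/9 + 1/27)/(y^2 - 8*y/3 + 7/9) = (9*y^2 - 1)/(3*(3*y - 7))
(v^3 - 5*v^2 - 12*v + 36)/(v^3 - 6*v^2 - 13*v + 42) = (v - 6)/(v - 7)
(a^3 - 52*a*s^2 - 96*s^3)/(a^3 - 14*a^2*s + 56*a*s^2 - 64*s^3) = (a^2 + 8*a*s + 12*s^2)/(a^2 - 6*a*s + 8*s^2)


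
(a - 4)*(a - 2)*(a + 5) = a^3 - a^2 - 22*a + 40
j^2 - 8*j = j*(j - 8)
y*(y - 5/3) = y^2 - 5*y/3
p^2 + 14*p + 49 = (p + 7)^2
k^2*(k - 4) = k^3 - 4*k^2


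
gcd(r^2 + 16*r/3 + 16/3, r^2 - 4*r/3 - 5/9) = 1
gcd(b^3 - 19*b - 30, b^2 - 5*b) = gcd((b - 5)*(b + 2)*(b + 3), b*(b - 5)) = b - 5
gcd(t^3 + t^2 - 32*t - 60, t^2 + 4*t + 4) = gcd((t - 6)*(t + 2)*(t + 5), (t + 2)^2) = t + 2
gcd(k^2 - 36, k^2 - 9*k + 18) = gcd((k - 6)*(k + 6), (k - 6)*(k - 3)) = k - 6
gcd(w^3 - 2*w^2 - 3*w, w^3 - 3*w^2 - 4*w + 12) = w - 3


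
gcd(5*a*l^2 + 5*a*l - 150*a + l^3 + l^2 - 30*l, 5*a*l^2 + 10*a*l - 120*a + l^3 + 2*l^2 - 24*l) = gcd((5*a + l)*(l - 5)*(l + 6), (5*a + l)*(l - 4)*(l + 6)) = 5*a*l + 30*a + l^2 + 6*l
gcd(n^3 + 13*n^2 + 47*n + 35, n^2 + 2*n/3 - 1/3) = n + 1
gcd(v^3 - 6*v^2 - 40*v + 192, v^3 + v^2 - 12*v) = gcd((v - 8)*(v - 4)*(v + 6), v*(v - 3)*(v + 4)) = 1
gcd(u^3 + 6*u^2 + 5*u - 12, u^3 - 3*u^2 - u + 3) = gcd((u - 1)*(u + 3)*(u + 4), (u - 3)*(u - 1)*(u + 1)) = u - 1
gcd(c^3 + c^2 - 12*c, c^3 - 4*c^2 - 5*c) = c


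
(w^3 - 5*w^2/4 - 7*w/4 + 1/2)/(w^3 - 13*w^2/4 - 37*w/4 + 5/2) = (w^2 - w - 2)/(w^2 - 3*w - 10)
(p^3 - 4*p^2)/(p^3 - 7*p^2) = (p - 4)/(p - 7)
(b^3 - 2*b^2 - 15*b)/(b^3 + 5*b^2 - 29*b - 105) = b/(b + 7)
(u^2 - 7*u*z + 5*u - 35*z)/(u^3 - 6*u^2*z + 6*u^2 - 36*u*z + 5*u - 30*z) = (-u + 7*z)/(-u^2 + 6*u*z - u + 6*z)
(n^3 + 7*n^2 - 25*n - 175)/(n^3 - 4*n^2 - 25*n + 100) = (n + 7)/(n - 4)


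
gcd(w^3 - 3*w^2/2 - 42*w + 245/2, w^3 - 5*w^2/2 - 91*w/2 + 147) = w^2 + 7*w/2 - 49/2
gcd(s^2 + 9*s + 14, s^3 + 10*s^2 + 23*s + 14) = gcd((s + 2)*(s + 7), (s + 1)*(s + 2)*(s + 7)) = s^2 + 9*s + 14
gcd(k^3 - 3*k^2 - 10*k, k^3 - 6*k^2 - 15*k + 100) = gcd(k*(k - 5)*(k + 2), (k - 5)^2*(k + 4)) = k - 5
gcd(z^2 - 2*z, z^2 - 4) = z - 2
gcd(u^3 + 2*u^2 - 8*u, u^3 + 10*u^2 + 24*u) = u^2 + 4*u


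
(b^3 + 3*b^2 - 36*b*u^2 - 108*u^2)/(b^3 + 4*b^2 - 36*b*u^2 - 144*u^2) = (b + 3)/(b + 4)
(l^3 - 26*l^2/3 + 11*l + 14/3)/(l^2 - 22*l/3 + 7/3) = (3*l^2 - 5*l - 2)/(3*l - 1)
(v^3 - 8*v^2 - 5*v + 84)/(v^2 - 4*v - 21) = v - 4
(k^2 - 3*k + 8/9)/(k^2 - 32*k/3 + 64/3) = (k - 1/3)/(k - 8)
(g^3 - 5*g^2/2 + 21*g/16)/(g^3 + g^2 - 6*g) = (g^2 - 5*g/2 + 21/16)/(g^2 + g - 6)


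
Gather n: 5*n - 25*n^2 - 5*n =-25*n^2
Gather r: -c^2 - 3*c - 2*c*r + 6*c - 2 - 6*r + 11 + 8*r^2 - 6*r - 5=-c^2 + 3*c + 8*r^2 + r*(-2*c - 12) + 4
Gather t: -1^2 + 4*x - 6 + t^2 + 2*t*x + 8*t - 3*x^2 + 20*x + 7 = t^2 + t*(2*x + 8) - 3*x^2 + 24*x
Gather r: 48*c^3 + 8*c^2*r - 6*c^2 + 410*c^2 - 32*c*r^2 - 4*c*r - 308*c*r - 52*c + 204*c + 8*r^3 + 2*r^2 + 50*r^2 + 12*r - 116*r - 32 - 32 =48*c^3 + 404*c^2 + 152*c + 8*r^3 + r^2*(52 - 32*c) + r*(8*c^2 - 312*c - 104) - 64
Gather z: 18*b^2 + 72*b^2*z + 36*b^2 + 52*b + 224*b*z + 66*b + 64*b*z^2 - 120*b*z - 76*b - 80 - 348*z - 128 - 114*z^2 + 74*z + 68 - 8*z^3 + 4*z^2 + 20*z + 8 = 54*b^2 + 42*b - 8*z^3 + z^2*(64*b - 110) + z*(72*b^2 + 104*b - 254) - 132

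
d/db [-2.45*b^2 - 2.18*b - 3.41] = -4.9*b - 2.18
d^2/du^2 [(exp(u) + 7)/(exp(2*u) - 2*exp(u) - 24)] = (exp(4*u) + 30*exp(3*u) + 102*exp(2*u) + 652*exp(u) + 240)*exp(u)/(exp(6*u) - 6*exp(5*u) - 60*exp(4*u) + 280*exp(3*u) + 1440*exp(2*u) - 3456*exp(u) - 13824)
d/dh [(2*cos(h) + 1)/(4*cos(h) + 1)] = 2*sin(h)/(4*cos(h) + 1)^2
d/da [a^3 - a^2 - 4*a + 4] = 3*a^2 - 2*a - 4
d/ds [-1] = 0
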